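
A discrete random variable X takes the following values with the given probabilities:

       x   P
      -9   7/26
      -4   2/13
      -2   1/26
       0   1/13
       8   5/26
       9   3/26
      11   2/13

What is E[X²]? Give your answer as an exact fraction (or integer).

E[X²] = (7/26)·81 + (2/13)·16 + (1/26)·4 + (1/13)·0 + (5/26)·64 + (3/26)·81 + (2/13)·121
     = 841/13

841/13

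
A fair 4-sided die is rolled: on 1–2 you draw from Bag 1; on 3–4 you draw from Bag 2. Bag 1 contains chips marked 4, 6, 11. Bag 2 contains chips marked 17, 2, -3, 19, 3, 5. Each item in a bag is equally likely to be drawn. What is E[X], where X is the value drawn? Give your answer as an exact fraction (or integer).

85/12

E[X | Bag 1] = (4 + 6 + 11)/3 = 7
E[X | Bag 2] = (17 + 2 − 3 + 19 + 3 + 5)/6 = 43/6
E[X] = (1/2)·7 + (1/2)·43/6 = 85/12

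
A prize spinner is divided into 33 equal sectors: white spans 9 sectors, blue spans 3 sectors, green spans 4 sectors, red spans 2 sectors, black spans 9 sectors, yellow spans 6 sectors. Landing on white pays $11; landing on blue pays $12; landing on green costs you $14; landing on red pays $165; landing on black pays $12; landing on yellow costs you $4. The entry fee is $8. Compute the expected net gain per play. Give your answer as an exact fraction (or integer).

E[payout] = (9/33)·11 + (3/33)·12 + (4/33)·(-14) + (2/33)·165 + (9/33)·12 + (6/33)·(-4) = 493/33
Expected profit = 493/33 − 8 = 229/33

229/33 dollars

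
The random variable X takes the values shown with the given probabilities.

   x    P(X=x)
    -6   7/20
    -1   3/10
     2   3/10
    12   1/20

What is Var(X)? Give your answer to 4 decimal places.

E[X] = (7/20)·(-6) + (3/10)·(-1) + (3/10)·2 + (1/20)·12 = -6/5
E[X²] = (7/20)·36 + (3/10)·1 + (3/10)·4 + (1/20)·144 = 213/10
Var(X) = 213/10 − (-6/5)² = 993/50 ≈ 19.8600

19.8600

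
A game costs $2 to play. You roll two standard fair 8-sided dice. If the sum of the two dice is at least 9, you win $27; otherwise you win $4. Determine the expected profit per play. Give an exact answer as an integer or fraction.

E[payout] = (7/16)·4 + (9/16)·27 = 271/16
Expected profit = 271/16 − 2 = 239/16

239/16 dollars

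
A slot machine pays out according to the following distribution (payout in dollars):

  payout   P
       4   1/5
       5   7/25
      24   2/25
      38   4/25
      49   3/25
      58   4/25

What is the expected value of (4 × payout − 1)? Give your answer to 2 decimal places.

E[4x-1] = (1/5)·15 + (7/25)·19 + (2/25)·95 + (4/25)·151 + (3/25)·195 + (4/25)·231
     = 2511/25 ≈ 100.44

100.44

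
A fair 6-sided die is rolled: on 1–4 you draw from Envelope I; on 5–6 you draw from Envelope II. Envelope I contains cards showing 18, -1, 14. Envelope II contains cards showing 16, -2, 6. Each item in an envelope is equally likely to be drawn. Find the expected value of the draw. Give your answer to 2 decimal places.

9.11

E[X | Envelope I] = (18 − 1 + 14)/3 = 31/3
E[X | Envelope II] = (16 − 2 + 6)/3 = 20/3
E[X] = (2/3)·31/3 + (1/3)·20/3 = 82/9 ≈ 9.11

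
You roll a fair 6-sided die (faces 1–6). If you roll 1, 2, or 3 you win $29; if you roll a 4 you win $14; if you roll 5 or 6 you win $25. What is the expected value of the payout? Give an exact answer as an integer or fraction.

E[payout] = (1/6)·14 + (1/3)·25 + (1/2)·29 = 151/6

151/6 dollars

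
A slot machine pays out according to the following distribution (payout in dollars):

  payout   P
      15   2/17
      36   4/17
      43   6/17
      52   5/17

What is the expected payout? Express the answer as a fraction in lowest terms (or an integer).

E[X] = (2/17)·15 + (4/17)·36 + (6/17)·43 + (5/17)·52
     = 692/17

692/17 dollars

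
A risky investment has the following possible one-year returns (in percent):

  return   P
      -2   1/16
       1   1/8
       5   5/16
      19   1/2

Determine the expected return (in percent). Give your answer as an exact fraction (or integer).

177/16

E[X] = (1/16)·(-2) + (1/8)·1 + (5/16)·5 + (1/2)·19
     = 177/16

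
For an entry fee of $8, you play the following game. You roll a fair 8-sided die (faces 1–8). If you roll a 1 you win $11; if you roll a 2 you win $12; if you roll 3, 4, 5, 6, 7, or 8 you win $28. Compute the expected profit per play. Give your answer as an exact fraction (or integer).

E[payout] = (1/8)·11 + (1/8)·12 + (3/4)·28 = 191/8
Expected profit = 191/8 − 8 = 127/8

127/8 dollars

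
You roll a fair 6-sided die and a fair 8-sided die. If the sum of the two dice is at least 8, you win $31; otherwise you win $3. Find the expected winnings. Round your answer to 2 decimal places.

$18.75

E[payout] = (7/16)·3 + (9/16)·31 = 75/4
≈ $18.75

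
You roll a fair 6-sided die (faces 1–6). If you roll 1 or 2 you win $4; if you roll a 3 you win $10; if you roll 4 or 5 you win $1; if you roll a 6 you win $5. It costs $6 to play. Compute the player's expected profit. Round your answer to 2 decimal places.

E[payout] = (1/3)·1 + (1/3)·4 + (1/6)·5 + (1/6)·10 = 25/6
Expected profit = 25/6 − 6 = -11/6 ≈ -$1.83

-$1.83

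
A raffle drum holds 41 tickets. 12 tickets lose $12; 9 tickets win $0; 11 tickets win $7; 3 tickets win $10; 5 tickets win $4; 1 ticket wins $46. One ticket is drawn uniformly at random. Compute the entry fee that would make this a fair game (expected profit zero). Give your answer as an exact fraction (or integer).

E[payout] = (12/41)·(-12) + (9/41)·0 + (11/41)·7 + (3/41)·10 + (5/41)·4 + (1/41)·46 = 29/41
Fair fee = E[payout] = 29/41

29/41 dollars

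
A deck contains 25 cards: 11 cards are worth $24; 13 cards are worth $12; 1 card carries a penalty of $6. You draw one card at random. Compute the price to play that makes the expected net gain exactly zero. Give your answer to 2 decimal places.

$16.56

E[payout] = (11/25)·24 + (13/25)·12 + (1/25)·(-6) = 414/25
Fair fee = E[payout] = 414/25 ≈ $16.56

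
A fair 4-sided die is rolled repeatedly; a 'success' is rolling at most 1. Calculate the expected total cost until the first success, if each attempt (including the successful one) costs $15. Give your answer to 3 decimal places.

$60.000

E[#attempts] = 1/p = 4; E[cost] = 15·4 = 60.
≈ 60.000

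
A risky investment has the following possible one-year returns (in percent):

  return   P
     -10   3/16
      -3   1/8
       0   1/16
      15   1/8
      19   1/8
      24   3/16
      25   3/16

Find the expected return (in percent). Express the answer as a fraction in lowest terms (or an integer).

179/16

E[X] = (3/16)·(-10) + (1/8)·(-3) + (1/16)·0 + (1/8)·15 + (1/8)·19 + (3/16)·24 + (3/16)·25
     = 179/16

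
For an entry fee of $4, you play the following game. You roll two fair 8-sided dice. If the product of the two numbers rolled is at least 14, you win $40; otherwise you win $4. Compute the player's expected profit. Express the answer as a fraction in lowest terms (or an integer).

E[payout] = (27/64)·4 + (37/64)·40 = 397/16
Expected profit = 397/16 − 4 = 333/16

333/16 dollars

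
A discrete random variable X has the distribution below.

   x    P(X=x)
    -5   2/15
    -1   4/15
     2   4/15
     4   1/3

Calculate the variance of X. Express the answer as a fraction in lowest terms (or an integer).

2054/225

E[X] = (2/15)·(-5) + (4/15)·(-1) + (4/15)·2 + (1/3)·4 = 14/15
E[X²] = (2/15)·25 + (4/15)·1 + (4/15)·4 + (1/3)·16 = 10
Var(X) = 10 − (14/15)² = 2054/225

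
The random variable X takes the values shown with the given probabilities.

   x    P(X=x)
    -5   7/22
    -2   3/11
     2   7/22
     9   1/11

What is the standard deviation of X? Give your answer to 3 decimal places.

4.149

E[X] = -15/22, E[X²] = 389/22
Var(X) = E[X²] − (E[X])² = 389/22 − 225/484 = 8333/484
SD(X) = √(8333/484) ≈ 4.149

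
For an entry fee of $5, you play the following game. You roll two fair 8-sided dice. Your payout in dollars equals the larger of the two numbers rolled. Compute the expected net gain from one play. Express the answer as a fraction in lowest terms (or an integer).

13/16 dollars

Distribution of the larger of the two numbers rolled: 1 w.p. 1/64, 2 w.p. 3/64, 3 w.p. 5/64, 4 w.p. 7/64, 5 w.p. 9/64, 6 w.p. 11/64, …
E[payout] = (1/64)·1 + (3/64)·2 + (5/64)·3 + (7/64)·4 + (9/64)·5 + (11/64)·6 + (13/64)·7 + (15/64)·8 = 93/16
Expected profit = 93/16 − 5 = 13/16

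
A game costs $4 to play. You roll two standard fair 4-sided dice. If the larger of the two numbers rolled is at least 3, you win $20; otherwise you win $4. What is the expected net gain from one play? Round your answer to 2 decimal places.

E[payout] = (1/4)·4 + (3/4)·20 = 16
Expected profit = 16 − 4 = 12 ≈ $12.00

$12.00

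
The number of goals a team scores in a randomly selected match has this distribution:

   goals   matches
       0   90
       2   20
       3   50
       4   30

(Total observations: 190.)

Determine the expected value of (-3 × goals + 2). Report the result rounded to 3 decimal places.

-2.895

Total = 190, so P(goals=0) = 90/190, etc.
E[-3x+2] = (9/19)·2 + (2/19)·(-4) + (5/19)·(-7) + (3/19)·(-10)
     = -55/19 ≈ -2.895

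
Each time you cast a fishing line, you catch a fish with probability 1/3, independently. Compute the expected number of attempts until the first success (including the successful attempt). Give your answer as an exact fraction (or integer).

For a geometric distribution, E[trials] = 1/p = 1/(1/3) = 3.

3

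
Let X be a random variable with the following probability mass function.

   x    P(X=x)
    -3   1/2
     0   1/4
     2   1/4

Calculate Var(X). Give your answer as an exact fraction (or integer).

9/2

E[X] = (1/2)·(-3) + (1/4)·0 + (1/4)·2 = -1
E[X²] = (1/2)·9 + (1/4)·0 + (1/4)·4 = 11/2
Var(X) = 11/2 − (-1)² = 9/2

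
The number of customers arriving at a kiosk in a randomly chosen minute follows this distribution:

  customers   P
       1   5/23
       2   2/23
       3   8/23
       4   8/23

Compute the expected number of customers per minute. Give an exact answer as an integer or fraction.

65/23

E[X] = (5/23)·1 + (2/23)·2 + (8/23)·3 + (8/23)·4
     = 65/23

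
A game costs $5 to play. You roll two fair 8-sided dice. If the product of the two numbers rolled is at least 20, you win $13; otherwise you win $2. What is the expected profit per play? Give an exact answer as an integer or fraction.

29/16 dollars

E[payout] = (9/16)·2 + (7/16)·13 = 109/16
Expected profit = 109/16 − 5 = 29/16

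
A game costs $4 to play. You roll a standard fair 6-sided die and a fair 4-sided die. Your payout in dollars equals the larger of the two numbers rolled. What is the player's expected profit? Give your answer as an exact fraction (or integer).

Distribution of the larger of the two numbers rolled: 1 w.p. 1/24, 2 w.p. 1/8, 3 w.p. 5/24, 4 w.p. 7/24, 5 w.p. 1/6, 6 w.p. 1/6
E[payout] = (1/24)·1 + (1/8)·2 + (5/24)·3 + (7/24)·4 + (1/6)·5 + (1/6)·6 = 47/12
Expected profit = 47/12 − 4 = -1/12

-1/12 dollars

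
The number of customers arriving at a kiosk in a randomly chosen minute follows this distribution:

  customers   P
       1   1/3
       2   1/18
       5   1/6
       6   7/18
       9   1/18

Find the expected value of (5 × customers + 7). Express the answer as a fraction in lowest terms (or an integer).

E[5x+7] = (1/3)·12 + (1/18)·17 + (1/6)·32 + (7/18)·37 + (1/18)·52
     = 248/9

248/9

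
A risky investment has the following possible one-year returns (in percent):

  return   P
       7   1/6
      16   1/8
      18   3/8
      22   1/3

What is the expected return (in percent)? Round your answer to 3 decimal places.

17.250

E[X] = (1/6)·7 + (1/8)·16 + (3/8)·18 + (1/3)·22
     = 69/4 ≈ 17.250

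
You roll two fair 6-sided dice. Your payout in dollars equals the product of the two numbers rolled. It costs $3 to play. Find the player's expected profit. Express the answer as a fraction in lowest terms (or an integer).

Distribution of the product of the two numbers rolled: 1 w.p. 1/36, 2 w.p. 1/18, 3 w.p. 1/18, 4 w.p. 1/12, 5 w.p. 1/18, 6 w.p. 1/9, …
E[payout] = (1/36)·1 + (1/18)·2 + (1/18)·3 + (1/12)·4 + (1/18)·5 + (1/9)·6 + (1/18)·8 + (1/36)·9 + (1/18)·10 + (1/9)·12 + (1/18)·15 + (1/36)·16 + (1/18)·18 + (1/18)·20 + (1/18)·24 + (1/36)·25 + (1/18)·30 + (1/36)·36 = 49/4
Expected profit = 49/4 − 3 = 37/4

37/4 dollars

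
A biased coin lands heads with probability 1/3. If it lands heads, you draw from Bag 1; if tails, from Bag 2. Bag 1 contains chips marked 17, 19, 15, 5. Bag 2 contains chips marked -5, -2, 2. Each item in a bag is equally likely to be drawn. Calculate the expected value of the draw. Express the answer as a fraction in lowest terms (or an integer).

32/9

E[X | Bag 1] = (17 + 19 + 15 + 5)/4 = 14
E[X | Bag 2] = (-5 − 2 + 2)/3 = -5/3
E[X] = (1/3)·14 + (2/3)·(-5/3) = 32/9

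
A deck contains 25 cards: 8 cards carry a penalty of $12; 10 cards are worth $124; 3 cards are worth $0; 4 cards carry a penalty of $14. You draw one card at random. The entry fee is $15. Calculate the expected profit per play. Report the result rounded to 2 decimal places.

$28.52

E[payout] = (8/25)·(-12) + (10/25)·124 + (3/25)·0 + (4/25)·(-14) = 1088/25
Expected profit = 1088/25 − 15 = 713/25 ≈ $28.52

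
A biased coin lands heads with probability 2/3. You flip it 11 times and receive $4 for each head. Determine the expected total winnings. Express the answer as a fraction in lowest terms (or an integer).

E[#heads] = 11·2/3 = 22/3 (linearity over flips).
E[winnings] = 4·22/3 = 88/3.

88/3 dollars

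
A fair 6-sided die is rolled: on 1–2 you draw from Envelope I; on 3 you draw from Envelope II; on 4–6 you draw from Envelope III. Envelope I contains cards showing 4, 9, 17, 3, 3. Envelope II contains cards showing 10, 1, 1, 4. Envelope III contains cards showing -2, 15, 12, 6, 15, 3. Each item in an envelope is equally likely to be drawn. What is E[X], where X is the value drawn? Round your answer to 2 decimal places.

7.15

E[X | Envelope I] = (4 + 9 + 17 + 3 + 3)/5 = 36/5
E[X | Envelope II] = (10 + 1 + 1 + 4)/4 = 4
E[X | Envelope III] = (-2 + 15 + 12 + 6 + 15 + 3)/6 = 49/6
E[X] = (1/3)·36/5 + (1/6)·4 + (1/2)·49/6 = 143/20 ≈ 7.15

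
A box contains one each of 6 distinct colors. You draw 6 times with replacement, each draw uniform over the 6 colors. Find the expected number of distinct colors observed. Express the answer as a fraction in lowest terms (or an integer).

Let Xⱼ=1 if type j appears at least once. P(Xⱼ=1) = 1 − ((6−1)/6)^6 = 31031/46656.
E[#distinct] = 6·31031/46656 = 31031/7776.

31031/7776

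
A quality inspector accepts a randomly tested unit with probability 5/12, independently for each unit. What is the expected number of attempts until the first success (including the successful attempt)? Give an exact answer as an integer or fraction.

12/5

For a geometric distribution, E[trials] = 1/p = 1/(5/12) = 12/5.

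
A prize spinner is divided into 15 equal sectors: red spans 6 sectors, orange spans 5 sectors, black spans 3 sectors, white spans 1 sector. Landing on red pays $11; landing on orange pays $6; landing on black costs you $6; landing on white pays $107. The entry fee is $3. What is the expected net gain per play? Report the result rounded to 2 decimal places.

E[payout] = (6/15)·11 + (5/15)·6 + (3/15)·(-6) + (1/15)·107 = 37/3
Expected profit = 37/3 − 3 = 28/3 ≈ $9.33

$9.33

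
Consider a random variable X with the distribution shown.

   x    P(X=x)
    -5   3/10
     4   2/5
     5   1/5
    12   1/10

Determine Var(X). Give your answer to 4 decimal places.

E[X] = (3/10)·(-5) + (2/5)·4 + (1/5)·5 + (1/10)·12 = 23/10
E[X²] = (3/10)·25 + (2/5)·16 + (1/5)·25 + (1/10)·144 = 333/10
Var(X) = 333/10 − (23/10)² = 2801/100 ≈ 28.0100

28.0100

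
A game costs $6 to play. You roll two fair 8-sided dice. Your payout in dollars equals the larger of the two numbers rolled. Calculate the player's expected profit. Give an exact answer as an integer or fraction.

-3/16 dollars

Distribution of the larger of the two numbers rolled: 1 w.p. 1/64, 2 w.p. 3/64, 3 w.p. 5/64, 4 w.p. 7/64, 5 w.p. 9/64, 6 w.p. 11/64, …
E[payout] = (1/64)·1 + (3/64)·2 + (5/64)·3 + (7/64)·4 + (9/64)·5 + (11/64)·6 + (13/64)·7 + (15/64)·8 = 93/16
Expected profit = 93/16 − 6 = -3/16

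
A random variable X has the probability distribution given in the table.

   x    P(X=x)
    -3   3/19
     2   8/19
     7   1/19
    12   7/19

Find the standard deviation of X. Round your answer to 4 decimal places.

5.6686

E[X] = 98/19, E[X²] = 1116/19
Var(X) = E[X²] − (E[X])² = 1116/19 − 9604/361 = 11600/361
SD(X) = √(11600/361) ≈ 5.6686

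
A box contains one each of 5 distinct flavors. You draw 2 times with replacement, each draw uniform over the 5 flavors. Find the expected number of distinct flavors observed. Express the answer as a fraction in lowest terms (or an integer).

9/5

Let Xⱼ=1 if type j appears at least once. P(Xⱼ=1) = 1 − ((5−1)/5)^2 = 9/25.
E[#distinct] = 5·9/25 = 9/5.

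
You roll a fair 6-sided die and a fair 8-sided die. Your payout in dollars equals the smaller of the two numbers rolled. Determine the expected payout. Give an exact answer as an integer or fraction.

133/48 dollars

Distribution of the smaller of the two numbers rolled: 1 w.p. 13/48, 2 w.p. 11/48, 3 w.p. 3/16, 4 w.p. 7/48, 5 w.p. 5/48, 6 w.p. 1/16
E[payout] = (13/48)·1 + (11/48)·2 + (3/16)·3 + (7/48)·4 + (5/48)·5 + (1/16)·6 = 133/48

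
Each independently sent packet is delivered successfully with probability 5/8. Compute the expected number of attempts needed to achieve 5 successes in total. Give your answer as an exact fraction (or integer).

8

By linearity (sum of 5 independent geometric waits), E[trials] = 5/p = 5/(5/8) = 8.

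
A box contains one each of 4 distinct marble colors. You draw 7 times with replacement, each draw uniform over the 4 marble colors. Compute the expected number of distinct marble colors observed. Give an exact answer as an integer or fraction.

14197/4096

Let Xⱼ=1 if type j appears at least once. P(Xⱼ=1) = 1 − ((4−1)/4)^7 = 14197/16384.
E[#distinct] = 4·14197/16384 = 14197/4096.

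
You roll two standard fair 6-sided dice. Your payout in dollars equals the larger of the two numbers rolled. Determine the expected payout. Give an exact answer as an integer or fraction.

161/36 dollars

Distribution of the larger of the two numbers rolled: 1 w.p. 1/36, 2 w.p. 1/12, 3 w.p. 5/36, 4 w.p. 7/36, 5 w.p. 1/4, 6 w.p. 11/36
E[payout] = (1/36)·1 + (1/12)·2 + (5/36)·3 + (7/36)·4 + (1/4)·5 + (11/36)·6 = 161/36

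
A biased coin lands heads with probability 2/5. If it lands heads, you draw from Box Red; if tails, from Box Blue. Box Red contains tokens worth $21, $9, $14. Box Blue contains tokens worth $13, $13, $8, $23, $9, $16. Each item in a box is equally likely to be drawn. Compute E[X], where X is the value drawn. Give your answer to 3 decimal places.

$14.067

E[X | Box Red] = (21 + 9 + 14)/3 = 44/3
E[X | Box Blue] = (13 + 13 + 8 + 23 + 9 + 16)/6 = 41/3
E[X] = (2/5)·44/3 + (3/5)·41/3 = 211/15 ≈ 14.067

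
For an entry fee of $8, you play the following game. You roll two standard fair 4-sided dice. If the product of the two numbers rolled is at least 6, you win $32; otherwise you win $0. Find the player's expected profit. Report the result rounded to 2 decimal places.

E[payout] = (1/2)·0 + (1/2)·32 = 16
Expected profit = 16 − 8 = 8 ≈ $8.00

$8.00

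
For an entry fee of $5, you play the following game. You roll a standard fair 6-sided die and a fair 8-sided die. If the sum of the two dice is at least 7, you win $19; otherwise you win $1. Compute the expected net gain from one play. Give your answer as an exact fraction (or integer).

E[payout] = (5/16)·1 + (11/16)·19 = 107/8
Expected profit = 107/8 − 5 = 67/8

67/8 dollars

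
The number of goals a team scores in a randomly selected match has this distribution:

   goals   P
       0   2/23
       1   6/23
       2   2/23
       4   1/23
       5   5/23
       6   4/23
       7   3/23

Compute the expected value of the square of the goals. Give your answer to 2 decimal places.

19.39

E[X²] = (2/23)·0 + (6/23)·1 + (2/23)·4 + (1/23)·16 + (5/23)·25 + (4/23)·36 + (3/23)·49
     = 446/23 ≈ 19.39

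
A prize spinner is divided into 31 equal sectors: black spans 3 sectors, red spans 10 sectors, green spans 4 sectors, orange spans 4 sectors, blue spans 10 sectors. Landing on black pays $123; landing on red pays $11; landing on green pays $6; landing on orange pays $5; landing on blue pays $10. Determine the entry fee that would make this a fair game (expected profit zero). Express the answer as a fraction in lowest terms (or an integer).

E[payout] = (3/31)·123 + (10/31)·11 + (4/31)·6 + (4/31)·5 + (10/31)·10 = 623/31
Fair fee = E[payout] = 623/31

623/31 dollars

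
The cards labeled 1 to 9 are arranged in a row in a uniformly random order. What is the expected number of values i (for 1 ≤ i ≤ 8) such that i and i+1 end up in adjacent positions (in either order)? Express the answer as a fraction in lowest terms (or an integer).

For each i ∈ {1,…,8}, let Xᵢ = 1 if i and i+1 are adjacent. P(Xᵢ=1) = 2·(9−1)!/9! = 2/9.
By linearity, E[ΣXᵢ] = (8)·(2/9) = 16/9.

16/9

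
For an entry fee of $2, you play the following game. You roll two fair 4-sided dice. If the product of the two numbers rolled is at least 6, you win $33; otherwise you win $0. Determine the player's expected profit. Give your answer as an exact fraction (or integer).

29/2 dollars

E[payout] = (1/2)·0 + (1/2)·33 = 33/2
Expected profit = 33/2 − 2 = 29/2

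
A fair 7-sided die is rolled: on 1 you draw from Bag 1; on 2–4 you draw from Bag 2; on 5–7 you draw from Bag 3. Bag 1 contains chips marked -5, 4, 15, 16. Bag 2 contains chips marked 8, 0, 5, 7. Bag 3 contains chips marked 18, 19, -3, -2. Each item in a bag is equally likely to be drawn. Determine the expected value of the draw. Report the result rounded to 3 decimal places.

E[X | Bag 1] = (-5 + 4 + 15 + 16)/4 = 15/2
E[X | Bag 2] = (8 + 0 + 5 + 7)/4 = 5
E[X | Bag 3] = (18 + 19 − 3 − 2)/4 = 8
E[X] = (1/7)·15/2 + (3/7)·5 + (3/7)·8 = 93/14 ≈ 6.643

6.643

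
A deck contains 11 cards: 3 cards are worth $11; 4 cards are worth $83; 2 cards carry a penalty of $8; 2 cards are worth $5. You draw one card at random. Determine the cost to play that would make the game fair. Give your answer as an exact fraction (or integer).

359/11 dollars

E[payout] = (3/11)·11 + (4/11)·83 + (2/11)·(-8) + (2/11)·5 = 359/11
Fair fee = E[payout] = 359/11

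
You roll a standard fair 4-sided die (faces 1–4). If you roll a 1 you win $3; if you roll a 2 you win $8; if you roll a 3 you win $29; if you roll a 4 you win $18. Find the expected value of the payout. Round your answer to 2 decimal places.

$14.50

E[payout] = (1/4)·3 + (1/4)·8 + (1/4)·18 + (1/4)·29 = 29/2
≈ $14.50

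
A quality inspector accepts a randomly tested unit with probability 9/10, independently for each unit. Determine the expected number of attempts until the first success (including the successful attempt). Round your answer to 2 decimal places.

1.11

For a geometric distribution, E[trials] = 1/p = 1/(9/10) = 10/9.
≈ 1.11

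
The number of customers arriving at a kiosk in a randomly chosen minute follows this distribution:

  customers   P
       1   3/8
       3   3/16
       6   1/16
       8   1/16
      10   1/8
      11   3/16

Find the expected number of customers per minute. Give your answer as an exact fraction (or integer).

41/8

E[X] = (3/8)·1 + (3/16)·3 + (1/16)·6 + (1/16)·8 + (1/8)·10 + (3/16)·11
     = 41/8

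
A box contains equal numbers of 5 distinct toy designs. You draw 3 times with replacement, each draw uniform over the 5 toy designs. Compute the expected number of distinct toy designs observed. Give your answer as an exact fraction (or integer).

61/25

Let Xⱼ=1 if type j appears at least once. P(Xⱼ=1) = 1 − ((5−1)/5)^3 = 61/125.
E[#distinct] = 5·61/125 = 61/25.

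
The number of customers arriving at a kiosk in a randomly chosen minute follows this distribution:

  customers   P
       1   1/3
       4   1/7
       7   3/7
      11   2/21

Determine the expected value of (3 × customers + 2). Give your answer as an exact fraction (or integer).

118/7

E[3x+2] = (1/3)·5 + (1/7)·14 + (3/7)·23 + (2/21)·35
     = 118/7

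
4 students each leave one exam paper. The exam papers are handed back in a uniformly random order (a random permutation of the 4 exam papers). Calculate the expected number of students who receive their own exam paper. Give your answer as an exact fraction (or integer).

1

Let Xᵢ = 1 if person i gets their own exam paper. For each i, P(Xᵢ=1) = 1/4.
By linearity of expectation, E[X₁+…+X_4] = 4·(1/4) = 1.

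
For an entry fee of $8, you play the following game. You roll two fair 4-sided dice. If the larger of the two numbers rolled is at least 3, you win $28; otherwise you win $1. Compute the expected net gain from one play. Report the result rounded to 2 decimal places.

E[payout] = (1/4)·1 + (3/4)·28 = 85/4
Expected profit = 85/4 − 8 = 53/4 ≈ $13.25

$13.25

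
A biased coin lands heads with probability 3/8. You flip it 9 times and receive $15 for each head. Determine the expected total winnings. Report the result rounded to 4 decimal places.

E[#heads] = 9·3/8 = 27/8 (linearity over flips).
E[winnings] = 15·27/8 = 405/8.
≈ 50.6250

$50.6250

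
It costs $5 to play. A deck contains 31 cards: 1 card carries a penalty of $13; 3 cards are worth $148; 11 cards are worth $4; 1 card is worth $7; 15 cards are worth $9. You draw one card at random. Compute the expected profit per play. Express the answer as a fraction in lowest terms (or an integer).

E[payout] = (1/31)·(-13) + (3/31)·148 + (11/31)·4 + (1/31)·7 + (15/31)·9 = 617/31
Expected profit = 617/31 − 5 = 462/31

462/31 dollars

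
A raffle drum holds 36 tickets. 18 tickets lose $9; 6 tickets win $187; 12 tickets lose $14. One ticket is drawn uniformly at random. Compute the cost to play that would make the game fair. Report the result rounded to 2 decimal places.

E[payout] = (18/36)·(-9) + (6/36)·187 + (12/36)·(-14) = 22
Fair fee = E[payout] = 22 ≈ $22.00

$22.00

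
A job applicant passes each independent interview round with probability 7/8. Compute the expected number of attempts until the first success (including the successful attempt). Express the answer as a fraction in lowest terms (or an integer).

For a geometric distribution, E[trials] = 1/p = 1/(7/8) = 8/7.

8/7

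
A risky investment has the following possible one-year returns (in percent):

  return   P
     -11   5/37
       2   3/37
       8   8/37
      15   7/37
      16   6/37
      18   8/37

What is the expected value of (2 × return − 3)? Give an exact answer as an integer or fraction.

E[2x-3] = (5/37)·(-25) + (3/37)·1 + (8/37)·13 + (7/37)·27 + (6/37)·29 + (8/37)·33
     = 609/37

609/37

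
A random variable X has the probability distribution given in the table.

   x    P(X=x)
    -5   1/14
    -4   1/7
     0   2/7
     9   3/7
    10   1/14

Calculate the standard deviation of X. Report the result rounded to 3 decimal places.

E[X] = 51/14, E[X²] = 643/14
Var(X) = E[X²] − (E[X])² = 643/14 − 2601/196 = 6401/196
SD(X) = √(6401/196) ≈ 5.715

5.715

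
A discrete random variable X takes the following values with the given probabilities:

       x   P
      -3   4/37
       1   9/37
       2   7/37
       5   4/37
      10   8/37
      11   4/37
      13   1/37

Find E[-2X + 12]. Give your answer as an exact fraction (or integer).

E[-2x+12] = (4/37)·18 + (9/37)·10 + (7/37)·8 + (4/37)·2 + (8/37)·(-8) + (4/37)·(-10) + (1/37)·(-14)
     = 108/37

108/37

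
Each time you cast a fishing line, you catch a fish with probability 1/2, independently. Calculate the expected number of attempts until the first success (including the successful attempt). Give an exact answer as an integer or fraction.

For a geometric distribution, E[trials] = 1/p = 1/(1/2) = 2.

2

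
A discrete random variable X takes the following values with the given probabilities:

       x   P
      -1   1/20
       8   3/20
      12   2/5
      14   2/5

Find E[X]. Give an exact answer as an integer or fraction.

E[X] = (1/20)·(-1) + (3/20)·8 + (2/5)·12 + (2/5)·14
     = 231/20

231/20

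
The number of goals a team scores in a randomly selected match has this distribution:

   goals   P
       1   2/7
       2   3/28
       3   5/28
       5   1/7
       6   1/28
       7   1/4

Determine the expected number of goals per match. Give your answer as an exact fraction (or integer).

E[X] = (2/7)·1 + (3/28)·2 + (5/28)·3 + (1/7)·5 + (1/28)·6 + (1/4)·7
     = 26/7

26/7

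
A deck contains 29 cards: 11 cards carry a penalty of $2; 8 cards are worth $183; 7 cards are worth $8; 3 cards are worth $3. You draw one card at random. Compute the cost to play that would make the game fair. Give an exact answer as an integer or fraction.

E[payout] = (11/29)·(-2) + (8/29)·183 + (7/29)·8 + (3/29)·3 = 1507/29
Fair fee = E[payout] = 1507/29

1507/29 dollars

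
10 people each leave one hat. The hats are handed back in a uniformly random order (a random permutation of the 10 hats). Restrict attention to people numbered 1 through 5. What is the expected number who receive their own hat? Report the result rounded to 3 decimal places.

0.500

Let Xᵢ = 1 if person i gets their own hat. For each i, P(Xᵢ=1) = 1/10.
By linearity of expectation, E[X₁+…+X_5] = 5·(1/10) = 1/2.
≈ 0.500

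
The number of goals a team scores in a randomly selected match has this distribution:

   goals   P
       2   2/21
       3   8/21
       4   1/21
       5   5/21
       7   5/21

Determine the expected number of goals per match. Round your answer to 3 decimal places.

E[X] = (2/21)·2 + (8/21)·3 + (1/21)·4 + (5/21)·5 + (5/21)·7
     = 92/21 ≈ 4.381

4.381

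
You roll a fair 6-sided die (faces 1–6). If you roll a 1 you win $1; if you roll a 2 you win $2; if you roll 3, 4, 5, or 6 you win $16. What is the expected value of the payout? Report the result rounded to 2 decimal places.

E[payout] = (1/6)·1 + (1/6)·2 + (2/3)·16 = 67/6
≈ $11.17

$11.17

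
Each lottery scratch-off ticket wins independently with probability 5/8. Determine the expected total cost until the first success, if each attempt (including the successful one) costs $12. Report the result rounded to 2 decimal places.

E[#attempts] = 1/p = 8/5; E[cost] = 12·8/5 = 96/5.
≈ 19.20

$19.20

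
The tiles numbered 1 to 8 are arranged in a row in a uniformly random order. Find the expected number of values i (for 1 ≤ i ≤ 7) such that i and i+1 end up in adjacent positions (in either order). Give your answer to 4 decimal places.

For each i ∈ {1,…,7}, let Xᵢ = 1 if i and i+1 are adjacent. P(Xᵢ=1) = 2·(8−1)!/8! = 2/8.
By linearity, E[ΣXᵢ] = (7)·(2/8) = 7/4.
≈ 1.7500

1.7500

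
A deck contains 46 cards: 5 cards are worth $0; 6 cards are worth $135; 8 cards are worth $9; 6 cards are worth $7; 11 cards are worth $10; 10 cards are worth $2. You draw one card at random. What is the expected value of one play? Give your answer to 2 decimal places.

E[payout] = (5/46)·0 + (6/46)·135 + (8/46)·9 + (6/46)·7 + (11/46)·10 + (10/46)·2 = 527/23
≈ $22.91

$22.91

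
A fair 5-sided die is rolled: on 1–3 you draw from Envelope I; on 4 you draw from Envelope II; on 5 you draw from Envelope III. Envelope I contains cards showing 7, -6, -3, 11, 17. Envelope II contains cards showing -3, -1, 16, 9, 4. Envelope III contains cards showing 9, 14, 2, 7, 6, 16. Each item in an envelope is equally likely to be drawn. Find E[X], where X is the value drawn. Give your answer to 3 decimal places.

E[X | Envelope I] = (7 − 6 − 3 + 11 + 17)/5 = 26/5
E[X | Envelope II] = (-3 − 1 + 16 + 9 + 4)/5 = 5
E[X | Envelope III] = (9 + 14 + 2 + 7 + 6 + 16)/6 = 9
E[X] = (3/5)·26/5 + (1/5)·5 + (1/5)·9 = 148/25 ≈ 5.920

5.920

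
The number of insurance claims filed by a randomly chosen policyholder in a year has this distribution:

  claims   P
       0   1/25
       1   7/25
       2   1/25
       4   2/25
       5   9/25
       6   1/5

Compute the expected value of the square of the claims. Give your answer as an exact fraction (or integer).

448/25

E[X²] = (1/25)·0 + (7/25)·1 + (1/25)·4 + (2/25)·16 + (9/25)·25 + (1/5)·36
     = 448/25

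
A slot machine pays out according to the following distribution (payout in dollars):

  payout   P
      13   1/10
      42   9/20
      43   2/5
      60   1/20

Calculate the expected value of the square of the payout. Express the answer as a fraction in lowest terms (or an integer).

17303/10

E[X²] = (1/10)·169 + (9/20)·1764 + (2/5)·1849 + (1/20)·3600
     = 17303/10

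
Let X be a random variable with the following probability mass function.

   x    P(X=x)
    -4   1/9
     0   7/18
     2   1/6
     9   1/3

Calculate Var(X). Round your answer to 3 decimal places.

21.099

E[X] = (1/9)·(-4) + (7/18)·0 + (1/6)·2 + (1/3)·9 = 26/9
E[X²] = (1/9)·16 + (7/18)·0 + (1/6)·4 + (1/3)·81 = 265/9
Var(X) = 265/9 − (26/9)² = 1709/81 ≈ 21.099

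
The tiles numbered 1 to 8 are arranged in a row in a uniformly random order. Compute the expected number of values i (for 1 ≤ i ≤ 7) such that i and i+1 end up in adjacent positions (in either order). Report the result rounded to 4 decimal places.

For each i ∈ {1,…,7}, let Xᵢ = 1 if i and i+1 are adjacent. P(Xᵢ=1) = 2·(8−1)!/8! = 2/8.
By linearity, E[ΣXᵢ] = (7)·(2/8) = 7/4.
≈ 1.7500

1.7500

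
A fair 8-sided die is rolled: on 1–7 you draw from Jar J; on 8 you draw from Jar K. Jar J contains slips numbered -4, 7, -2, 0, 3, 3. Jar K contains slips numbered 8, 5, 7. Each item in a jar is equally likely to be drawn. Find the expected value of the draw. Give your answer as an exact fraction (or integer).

E[X | Jar J] = (-4 + 7 − 2 + 0 + 3 + 3)/6 = 7/6
E[X | Jar K] = (8 + 5 + 7)/3 = 20/3
E[X] = (7/8)·7/6 + (1/8)·20/3 = 89/48

89/48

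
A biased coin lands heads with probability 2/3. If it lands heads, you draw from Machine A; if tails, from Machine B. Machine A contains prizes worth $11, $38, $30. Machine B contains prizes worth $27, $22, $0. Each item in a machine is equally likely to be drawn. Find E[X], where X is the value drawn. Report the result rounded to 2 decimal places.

E[X | Machine A] = (11 + 38 + 30)/3 = 79/3
E[X | Machine B] = (27 + 22 + 0)/3 = 49/3
E[X] = (2/3)·79/3 + (1/3)·49/3 = 23 ≈ 23.00

$23.00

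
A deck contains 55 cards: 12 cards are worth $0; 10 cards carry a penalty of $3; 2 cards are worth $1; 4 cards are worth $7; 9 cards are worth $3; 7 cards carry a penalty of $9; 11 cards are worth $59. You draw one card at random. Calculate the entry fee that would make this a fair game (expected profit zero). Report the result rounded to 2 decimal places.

E[payout] = (12/55)·0 + (10/55)·(-3) + (2/55)·1 + (4/55)·7 + (9/55)·3 + (7/55)·(-9) + (11/55)·59 = 613/55
Fair fee = E[payout] = 613/55 ≈ $11.15

$11.15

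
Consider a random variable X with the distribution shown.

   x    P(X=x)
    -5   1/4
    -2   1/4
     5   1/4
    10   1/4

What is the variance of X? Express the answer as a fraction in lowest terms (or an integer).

69/2

E[X] = (1/4)·(-5) + (1/4)·(-2) + (1/4)·5 + (1/4)·10 = 2
E[X²] = (1/4)·25 + (1/4)·4 + (1/4)·25 + (1/4)·100 = 77/2
Var(X) = 77/2 − (2)² = 69/2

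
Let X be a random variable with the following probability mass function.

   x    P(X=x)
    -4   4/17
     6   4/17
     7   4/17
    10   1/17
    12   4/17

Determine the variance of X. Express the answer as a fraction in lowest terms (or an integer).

9524/289

E[X] = (4/17)·(-4) + (4/17)·6 + (4/17)·7 + (1/17)·10 + (4/17)·12 = 94/17
E[X²] = (4/17)·16 + (4/17)·36 + (4/17)·49 + (1/17)·100 + (4/17)·144 = 1080/17
Var(X) = 1080/17 − (94/17)² = 9524/289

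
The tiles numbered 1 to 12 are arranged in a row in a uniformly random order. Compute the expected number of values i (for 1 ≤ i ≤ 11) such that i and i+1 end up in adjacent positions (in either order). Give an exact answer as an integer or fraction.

For each i ∈ {1,…,11}, let Xᵢ = 1 if i and i+1 are adjacent. P(Xᵢ=1) = 2·(12−1)!/12! = 2/12.
By linearity, E[ΣXᵢ] = (11)·(2/12) = 11/6.

11/6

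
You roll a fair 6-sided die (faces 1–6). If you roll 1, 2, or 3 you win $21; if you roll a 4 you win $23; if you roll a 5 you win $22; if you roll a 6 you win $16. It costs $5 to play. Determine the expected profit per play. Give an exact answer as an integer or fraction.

E[payout] = (1/6)·16 + (1/2)·21 + (1/6)·22 + (1/6)·23 = 62/3
Expected profit = 62/3 − 5 = 47/3

47/3 dollars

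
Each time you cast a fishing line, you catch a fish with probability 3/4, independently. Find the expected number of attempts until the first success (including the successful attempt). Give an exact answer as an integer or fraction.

4/3

For a geometric distribution, E[trials] = 1/p = 1/(3/4) = 4/3.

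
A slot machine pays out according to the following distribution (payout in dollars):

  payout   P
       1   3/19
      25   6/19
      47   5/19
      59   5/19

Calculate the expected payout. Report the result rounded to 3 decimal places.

E[X] = (3/19)·1 + (6/19)·25 + (5/19)·47 + (5/19)·59
     = 683/19 ≈ 35.947

$35.947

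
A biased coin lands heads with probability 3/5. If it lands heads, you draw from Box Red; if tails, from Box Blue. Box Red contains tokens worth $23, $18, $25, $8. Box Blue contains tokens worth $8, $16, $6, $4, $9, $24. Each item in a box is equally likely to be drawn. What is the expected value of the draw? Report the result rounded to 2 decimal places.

$15.57

E[X | Box Red] = (23 + 18 + 25 + 8)/4 = 37/2
E[X | Box Blue] = (8 + 16 + 6 + 4 + 9 + 24)/6 = 67/6
E[X] = (3/5)·37/2 + (2/5)·67/6 = 467/30 ≈ 15.57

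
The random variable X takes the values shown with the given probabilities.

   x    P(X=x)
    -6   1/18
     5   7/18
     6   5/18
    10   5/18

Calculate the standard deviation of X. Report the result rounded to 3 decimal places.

E[X] = 109/18, E[X²] = 99/2
Var(X) = E[X²] − (E[X])² = 99/2 − 11881/324 = 4157/324
SD(X) = √(4157/324) ≈ 3.582

3.582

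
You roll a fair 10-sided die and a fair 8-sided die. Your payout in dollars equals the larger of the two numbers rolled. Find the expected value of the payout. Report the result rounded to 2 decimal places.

Distribution of the larger of the two numbers rolled: 1 w.p. 1/80, 2 w.p. 3/80, 3 w.p. 1/16, 4 w.p. 7/80, 5 w.p. 9/80, 6 w.p. 11/80, …
E[payout] = (1/80)·1 + (3/80)·2 + (1/16)·3 + (7/80)·4 + (9/80)·5 + (11/80)·6 + (13/80)·7 + (3/16)·8 + (1/10)·9 + (1/10)·10 = 131/20
≈ $6.55

$6.55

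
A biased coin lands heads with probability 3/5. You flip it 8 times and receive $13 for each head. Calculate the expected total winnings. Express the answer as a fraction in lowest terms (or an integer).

312/5 dollars

E[#heads] = 8·3/5 = 24/5 (linearity over flips).
E[winnings] = 13·24/5 = 312/5.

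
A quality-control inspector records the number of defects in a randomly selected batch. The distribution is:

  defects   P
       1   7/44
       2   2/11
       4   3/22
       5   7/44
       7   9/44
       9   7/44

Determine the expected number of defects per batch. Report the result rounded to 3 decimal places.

4.727

E[X] = (7/44)·1 + (2/11)·2 + (3/22)·4 + (7/44)·5 + (9/44)·7 + (7/44)·9
     = 52/11 ≈ 4.727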